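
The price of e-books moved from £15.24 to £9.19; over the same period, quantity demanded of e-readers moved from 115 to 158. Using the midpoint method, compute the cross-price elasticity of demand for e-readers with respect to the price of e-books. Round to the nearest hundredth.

%ΔQ_x = (158 − 115)/[(115+158)/2] = 43/136.5 ≈ 0.3150.
%ΔP_y = (9.19 − 15.24)/[(15.24+9.19)/2] ≈ -0.4953.
E_xy = 0.3150/-0.4953 ≈ -0.64.
E_xy < 0, so e-readers and e-books are complements.

-0.64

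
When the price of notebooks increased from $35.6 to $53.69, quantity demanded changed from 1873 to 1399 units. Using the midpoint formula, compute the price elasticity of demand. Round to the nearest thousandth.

-0.715

%ΔQ = (1399 − 1873)/[(1873 + 1399)/2] = -474/1636 ≈ -0.2897.
%Δp = (53.69 − 35.6)/[(35.6 + 53.69)/2] = 18.09/44.645 ≈ 0.4052.
Arc elasticity E = %ΔQ/%Δp ≈ -0.2897/0.4052 ≈ -0.715.
|E| < 1: demand is inelastic over this range.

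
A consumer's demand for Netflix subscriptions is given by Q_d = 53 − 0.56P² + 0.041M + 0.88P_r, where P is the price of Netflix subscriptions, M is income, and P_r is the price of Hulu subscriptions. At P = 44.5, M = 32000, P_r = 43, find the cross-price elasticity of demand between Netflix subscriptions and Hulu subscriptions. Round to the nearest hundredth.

At the given point, Q_d = 53 − 0.56(44.5)² + 0.041(32000) + 0.88(43) = 53 − 1108.94 + 1312 + 37.84 = 293.9.
∂Q_d/∂P_r = +0.88, so E_xy = 0.88·(43/293.9) ≈ 0.13.
E_xy > 0: the goods are substitutes.

0.13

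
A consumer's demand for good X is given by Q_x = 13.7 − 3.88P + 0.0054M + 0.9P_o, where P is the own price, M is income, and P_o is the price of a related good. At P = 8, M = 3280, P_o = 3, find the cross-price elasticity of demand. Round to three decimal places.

Evaluating quantity at (P, M, P_o) gives Q_x = 13.7 − 3.88(8) + 0.0054(3280) + 0.9(3) = 13.7 − 31.04 + 17.712 + 2.7 = 3.072.
∂Q_x/∂P_o = +0.9, so E_xy = 0.9·(3/3.072) ≈ 0.879.
E_xy > 0: the goods are substitutes.

0.879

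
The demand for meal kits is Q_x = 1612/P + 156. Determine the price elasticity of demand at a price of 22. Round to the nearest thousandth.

-0.320

At P = 22, Q_x = 229.2727.
dQ_x/dP = −1612/P² = −3.3306.
Point elasticity E = (dQ_x/dP)·(P/Q_x) = -3.3306 × 22/229.2727 ≈ -0.320.
|E| < 1, so demand is inelastic at this price.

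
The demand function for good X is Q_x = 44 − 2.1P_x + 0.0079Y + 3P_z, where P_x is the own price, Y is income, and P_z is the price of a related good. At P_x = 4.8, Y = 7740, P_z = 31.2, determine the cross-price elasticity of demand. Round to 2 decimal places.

First evaluate Q_x: 44 − 2.1(4.8) + 0.0079(7740) + 3(31.2) = 44 − 10.08 + 61.146 + 93.6 = 188.666.
∂Q_x/∂P_z = +3, so E_xy = 3·(31.2/188.666) ≈ 0.50.
E_xy > 0: the goods are substitutes.

0.50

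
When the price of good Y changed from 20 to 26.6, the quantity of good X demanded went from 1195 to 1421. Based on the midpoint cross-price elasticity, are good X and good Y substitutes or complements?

%ΔQ_x = (1421 − 1195)/[(1195+1421)/2] = 226/1308 ≈ 0.1728.
%ΔP_y = (26.6 − 20)/[(20+26.6)/2] ≈ 0.2833.
E_xy = 0.1728/0.2833 ≈ 0.610.
E_xy > 0, so the goods are substitutes.

substitutes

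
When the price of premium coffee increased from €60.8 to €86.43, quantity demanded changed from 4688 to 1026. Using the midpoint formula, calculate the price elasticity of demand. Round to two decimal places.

-3.68

%ΔQ = (1026 − 4688)/[(4688 + 1026)/2] = -3662/2857 ≈ -1.2818.
%ΔP = (86.43 − 60.8)/[(60.8 + 86.43)/2] = 25.63/73.615 ≈ 0.3482.
Arc elasticity E = %ΔQ/%ΔP ≈ -1.2818/0.3482 ≈ -3.68.
|E| > 1: demand is elastic over this range.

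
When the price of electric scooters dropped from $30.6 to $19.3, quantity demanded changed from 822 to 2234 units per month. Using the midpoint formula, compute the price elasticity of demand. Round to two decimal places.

%Δq = (2234 − 822)/[(822 + 2234)/2] = 1412/1528 ≈ 0.9241.
%Δp = (19.3 − 30.6)/[(30.6 + 19.3)/2] = -11.3/24.95 ≈ -0.4529.
Arc elasticity E = %Δq/%Δp ≈ 0.9241/-0.4529 ≈ -2.04.
|E| > 1: demand is elastic over this range.

-2.04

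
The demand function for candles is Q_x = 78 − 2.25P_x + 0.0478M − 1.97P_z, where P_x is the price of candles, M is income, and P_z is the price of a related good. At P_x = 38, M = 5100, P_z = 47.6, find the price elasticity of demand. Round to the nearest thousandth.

First evaluate Q_x: 78 − 2.25(38) + 0.0478(5100) − 1.97(47.6) = 78 − 85.5 + 243.78 − 93.772 = 142.508.
∂Q_x/∂P_x = −2.25, so E_p = (−2.25)·(38/142.508) ≈ -0.600.
|E_p| < 1: demand is inelastic.

-0.600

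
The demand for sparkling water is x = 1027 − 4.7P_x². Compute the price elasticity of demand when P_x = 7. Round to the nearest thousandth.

At P_x = 7, x = 796.7.
dx/dP_x = −2·4.7·P_x = −65.8.
Point elasticity E = (dx/dP_x)·(P_x/x) = -65.8 × 7/796.7 ≈ -0.578.
|E| < 1, so demand is inelastic at this price.

-0.578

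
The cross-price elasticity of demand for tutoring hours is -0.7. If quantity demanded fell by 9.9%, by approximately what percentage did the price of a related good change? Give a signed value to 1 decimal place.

14.1

%ΔQ ≈ E × %ΔP_y ⇒ %ΔP_y = %ΔQ / E = (-9.9%)/(-0.7) ≈ 14.1%.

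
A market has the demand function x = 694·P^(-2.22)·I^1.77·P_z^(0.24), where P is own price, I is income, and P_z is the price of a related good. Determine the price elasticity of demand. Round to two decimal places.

For a Cobb–Douglas (constant-elasticity) form x = A·P^α·…, the elasticity with respect to P equals the exponent α at every point.
Here the exponent on P is -2.22, so the price elasticity of demand is -2.22.

-2.22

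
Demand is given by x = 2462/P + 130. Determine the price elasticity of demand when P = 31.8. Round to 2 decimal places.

At P = 31.8, x = 207.4214.
dx/dP = −2462/P² = −2.4346.
Point elasticity E = (dx/dP)·(P/x) = -2.4346 × 31.8/207.4214 ≈ -0.37.
|E| < 1, so demand is inelastic at this price.

-0.37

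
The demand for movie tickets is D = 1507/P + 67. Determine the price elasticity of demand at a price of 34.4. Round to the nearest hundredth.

At P = 34.4, D = 110.8081.
dD/dP = −1507/P² = −1.2735.
Point elasticity E = (dD/dP)·(P/D) = -1.2735 × 34.4/110.8081 ≈ -0.40.
|E| < 1, so demand is inelastic at this price.

-0.40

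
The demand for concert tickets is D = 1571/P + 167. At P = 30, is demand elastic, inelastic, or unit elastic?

At P = 30, D = 219.3667.
dD/dP = −1571/P² = −1.7456.
Point elasticity E = (dD/dP)·(P/D) = -1.7456 × 30/219.3667 ≈ -0.239.
|E| ≈ 0.239 < 1, so demand is inelastic.

inelastic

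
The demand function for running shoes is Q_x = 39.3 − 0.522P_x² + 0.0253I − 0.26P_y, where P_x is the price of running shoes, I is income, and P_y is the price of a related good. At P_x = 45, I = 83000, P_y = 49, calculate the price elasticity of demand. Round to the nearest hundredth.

Q_x = 39.3 − 0.522(45)² + 0.0253(83000) − 0.26(49) = 39.3 − 1057.05 + 2099.9 − 12.74 = 1069.41.
∂Q_x/∂P_x = −2·0.522·P_x = -46.98, so E_p = -46.98·(45/1069.41) ≈ -1.98.
|E_p| > 1: demand is elastic.

-1.98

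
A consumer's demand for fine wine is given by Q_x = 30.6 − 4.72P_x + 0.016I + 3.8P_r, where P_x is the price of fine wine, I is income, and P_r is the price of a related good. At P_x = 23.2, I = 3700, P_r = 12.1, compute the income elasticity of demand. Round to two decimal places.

Evaluating quantity at (P_x, I, P_r) gives Q_x = 30.6 − 4.72(23.2) + 0.016(3700) + 3.8(12.1) = 30.6 − 109.504 + 59.2 + 45.98 = 26.276.
∂Q_x/∂I = +0.016, so E_I = 0.016·(3700/26.276) ≈ 2.25.
E_I > 1: normal good (luxury).

2.25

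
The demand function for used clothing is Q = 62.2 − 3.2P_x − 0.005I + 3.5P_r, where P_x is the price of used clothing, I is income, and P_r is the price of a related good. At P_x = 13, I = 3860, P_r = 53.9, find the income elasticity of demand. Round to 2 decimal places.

Evaluating quantity at (P_x, I, P_r) gives Q = 62.2 − 3.2(13) − 0.005(3860) + 3.5(53.9) = 62.2 − 41.6 − 19.3 + 188.65 = 189.95.
∂Q/∂I = −0.005, so E_I = -0.005·(3860/189.95) ≈ -0.10.
E_I < 0: inferior good.

-0.10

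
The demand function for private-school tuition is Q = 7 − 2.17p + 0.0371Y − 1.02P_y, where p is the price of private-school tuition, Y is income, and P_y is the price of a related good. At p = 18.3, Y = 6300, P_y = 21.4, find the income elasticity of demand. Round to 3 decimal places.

Evaluating quantity at (p, Y, P_y) gives Q = 7 − 2.17(18.3) + 0.0371(6300) − 1.02(21.4) = 7 − 39.711 + 233.73 − 21.828 = 179.191.
∂Q/∂Y = +0.0371, so E_I = 0.0371·(6300/179.191) ≈ 1.304.
E_I > 1: normal good (luxury).

1.304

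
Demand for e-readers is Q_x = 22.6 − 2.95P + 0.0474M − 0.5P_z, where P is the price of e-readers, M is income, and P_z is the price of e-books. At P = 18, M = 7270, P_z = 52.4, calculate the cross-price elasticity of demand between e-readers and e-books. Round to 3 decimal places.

-0.091

Evaluating quantity at (P, M, P_z) gives Q_x = 22.6 − 2.95(18) + 0.0474(7270) − 0.5(52.4) = 22.6 − 53.1 + 344.598 − 26.2 = 287.898.
∂Q_x/∂P_z = −0.5, so E_xy = -0.5·(52.4/287.898) ≈ -0.091.
E_xy < 0: the goods are complements.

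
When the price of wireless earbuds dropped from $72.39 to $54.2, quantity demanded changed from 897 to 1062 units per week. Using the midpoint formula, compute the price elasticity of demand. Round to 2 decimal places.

%Δq = (1062 − 897)/[(897 + 1062)/2] = 165/979.5 ≈ 0.1685.
%ΔP = (54.2 − 72.39)/[(72.39 + 54.2)/2] = -18.19/63.295 ≈ -0.2874.
Arc elasticity E = %Δq/%ΔP ≈ 0.1685/-0.2874 ≈ -0.59.
|E| < 1: demand is inelastic over this range.

-0.59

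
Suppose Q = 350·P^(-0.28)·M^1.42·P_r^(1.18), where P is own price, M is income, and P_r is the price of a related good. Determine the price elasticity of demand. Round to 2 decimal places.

For a Cobb–Douglas (constant-elasticity) form Q = A·P^α·…, the elasticity with respect to P equals the exponent α at every point.
Here the exponent on P is -0.28, so the price elasticity of demand is -0.28.

-0.28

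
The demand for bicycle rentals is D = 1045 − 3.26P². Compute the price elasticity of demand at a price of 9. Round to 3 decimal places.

-0.676

At P = 9, D = 780.94.
dD/dP = −2·3.26·P = −58.68.
Point elasticity E = (dD/dP)·(P/D) = -58.68 × 9/780.94 ≈ -0.676.
|E| < 1, so demand is inelastic at this price.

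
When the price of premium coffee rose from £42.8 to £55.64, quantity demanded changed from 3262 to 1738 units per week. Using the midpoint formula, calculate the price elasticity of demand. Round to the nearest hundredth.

%Δq = (1738 − 3262)/[(3262 + 1738)/2] = -1524/2500 ≈ -0.6096.
%ΔP = (55.64 − 42.8)/[(42.8 + 55.64)/2] = 12.84/49.22 ≈ 0.2609.
Arc elasticity E = %Δq/%ΔP ≈ -0.6096/0.2609 ≈ -2.34.
|E| > 1: demand is elastic over this range.

-2.34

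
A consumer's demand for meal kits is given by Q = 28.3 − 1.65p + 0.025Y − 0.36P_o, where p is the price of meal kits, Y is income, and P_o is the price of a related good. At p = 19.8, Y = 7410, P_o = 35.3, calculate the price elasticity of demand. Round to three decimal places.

Q = 28.3 − 1.65(19.8) + 0.025(7410) − 0.36(35.3) = 28.3 − 32.67 + 185.25 − 12.708 = 168.172.
∂Q/∂p = −1.65, so E_p = (−1.65)·(19.8/168.172) ≈ -0.194.
|E_p| < 1: demand is inelastic.

-0.194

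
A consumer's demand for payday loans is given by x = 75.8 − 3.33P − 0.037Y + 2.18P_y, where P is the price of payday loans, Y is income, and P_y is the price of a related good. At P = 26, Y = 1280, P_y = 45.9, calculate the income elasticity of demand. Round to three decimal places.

-1.130

At the given point, x = 75.8 − 3.33(26) − 0.037(1280) + 2.18(45.9) = 75.8 − 86.58 − 47.36 + 100.062 = 41.922.
∂x/∂Y = −0.037, so E_I = -0.037·(1280/41.922) ≈ -1.130.
E_I < 0: inferior good.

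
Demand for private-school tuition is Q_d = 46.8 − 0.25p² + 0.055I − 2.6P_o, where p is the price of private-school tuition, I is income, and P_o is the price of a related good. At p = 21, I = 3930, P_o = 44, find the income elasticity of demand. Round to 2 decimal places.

At the given point, Q_d = 46.8 − 0.25(21)² + 0.055(3930) − 2.6(44) = 46.8 − 110.25 + 216.15 − 114.4 = 38.3.
∂Q_d/∂I = +0.055, so E_I = 0.055·(3930/38.3) ≈ 5.64.
E_I > 1: normal good (luxury).

5.64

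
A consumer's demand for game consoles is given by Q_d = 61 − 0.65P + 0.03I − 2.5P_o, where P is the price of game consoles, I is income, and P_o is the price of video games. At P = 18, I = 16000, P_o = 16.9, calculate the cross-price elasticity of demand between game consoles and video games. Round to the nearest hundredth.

At the given point, Q_d = 61 − 0.65(18) + 0.03(16000) − 2.5(16.9) = 61 − 11.7 + 480 − 42.25 = 487.05.
∂Q_d/∂P_o = −2.5, so E_xy = -2.5·(16.9/487.05) ≈ -0.09.
E_xy < 0: the goods are complements.

-0.09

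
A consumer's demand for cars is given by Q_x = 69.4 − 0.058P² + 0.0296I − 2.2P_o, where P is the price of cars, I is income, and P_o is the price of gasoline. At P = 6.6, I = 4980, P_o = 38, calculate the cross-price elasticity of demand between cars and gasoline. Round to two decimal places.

-0.64

First evaluate Q_x: 69.4 − 0.058(6.6)² + 0.0296(4980) − 2.2(38) = 69.4 − 2.5265 + 147.408 − 83.6 = 130.6815.
∂Q_x/∂P_o = −2.2, so E_xy = -2.2·(38/130.6815) ≈ -0.64.
E_xy < 0: the goods are complements.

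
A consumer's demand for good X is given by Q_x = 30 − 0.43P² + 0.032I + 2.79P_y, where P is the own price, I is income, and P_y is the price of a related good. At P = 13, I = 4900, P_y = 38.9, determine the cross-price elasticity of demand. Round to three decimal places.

0.487

Evaluating quantity at (P, I, P_y) gives Q_x = 30 − 0.43(13)² + 0.032(4900) + 2.79(38.9) = 30 − 72.67 + 156.8 + 108.531 = 222.661.
∂Q_x/∂P_y = +2.79, so E_xy = 2.79·(38.9/222.661) ≈ 0.487.
E_xy > 0: the goods are substitutes.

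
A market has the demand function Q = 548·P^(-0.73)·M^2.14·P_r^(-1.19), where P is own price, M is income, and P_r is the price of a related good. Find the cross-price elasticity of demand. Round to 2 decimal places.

-1.19

For a Cobb–Douglas (constant-elasticity) form Q = A·P_r^α·…, the elasticity with respect to P_r equals the exponent α at every point.
Here the exponent on P_r is -1.19, so the cross-price elasticity of demand is -1.19.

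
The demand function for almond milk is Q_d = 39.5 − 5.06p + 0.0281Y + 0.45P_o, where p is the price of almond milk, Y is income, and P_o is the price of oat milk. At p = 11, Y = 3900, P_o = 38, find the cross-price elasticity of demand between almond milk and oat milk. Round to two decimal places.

First evaluate Q_d: 39.5 − 5.06(11) + 0.0281(3900) + 0.45(38) = 39.5 − 55.66 + 109.59 + 17.1 = 110.53.
∂Q_d/∂P_o = +0.45, so E_xy = 0.45·(38/110.53) ≈ 0.15.
E_xy > 0: the goods are substitutes.

0.15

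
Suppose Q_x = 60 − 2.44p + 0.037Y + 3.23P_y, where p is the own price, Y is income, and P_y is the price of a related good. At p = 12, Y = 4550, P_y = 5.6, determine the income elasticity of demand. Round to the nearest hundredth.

0.78

Substituting, Q_x = 60 − 2.44(12) + 0.037(4550) + 3.23(5.6) = 60 − 29.28 + 168.35 + 18.088 = 217.158.
∂Q_x/∂Y = +0.037, so E_I = 0.037·(4550/217.158) ≈ 0.78.
E_I ∈ (0,1): normal good (necessity).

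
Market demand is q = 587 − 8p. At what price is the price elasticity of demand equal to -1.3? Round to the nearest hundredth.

Set −bp/(a − bp) = −1.3 ⇒ bp = 1.3(a − bp) ⇒ bp(1+1.3) = 1.3·a.
p = 1.3·587/(8·2.3) ≈ 41.47.

41.47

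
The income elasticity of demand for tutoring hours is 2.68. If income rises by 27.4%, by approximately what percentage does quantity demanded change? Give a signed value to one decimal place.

%ΔQ ≈ E × %ΔI = (2.68) × (27.4%) ≈ 73.4%.

73.4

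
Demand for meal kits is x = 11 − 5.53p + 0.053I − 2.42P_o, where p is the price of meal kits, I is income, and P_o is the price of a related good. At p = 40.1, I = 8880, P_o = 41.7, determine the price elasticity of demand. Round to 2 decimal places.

-1.39

Evaluating quantity at (p, I, P_o) gives x = 11 − 5.53(40.1) + 0.053(8880) − 2.42(41.7) = 11 − 221.753 + 470.64 − 100.914 = 158.973.
∂x/∂p = −5.53, so E_p = (−5.53)·(40.1/158.973) ≈ -1.39.
|E_p| > 1: demand is elastic.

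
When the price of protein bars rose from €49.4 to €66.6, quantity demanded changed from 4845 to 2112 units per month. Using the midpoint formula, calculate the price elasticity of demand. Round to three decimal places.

%Δq = (2112 − 4845)/[(4845 + 2112)/2] = -2733/3478.5 ≈ -0.7857.
%ΔP = (66.6 − 49.4)/[(49.4 + 66.6)/2] = 17.2/58 ≈ 0.2966.
Arc elasticity E = %Δq/%ΔP ≈ -0.7857/0.2966 ≈ -2.649.
|E| > 1: demand is elastic over this range.

-2.649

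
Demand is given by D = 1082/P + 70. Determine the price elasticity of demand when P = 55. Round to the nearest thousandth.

-0.219

At P = 55, D = 89.6727.
dD/dP = −1082/P² = −0.3577.
Point elasticity E = (dD/dP)·(P/D) = -0.3577 × 55/89.6727 ≈ -0.219.
|E| < 1, so demand is inelastic at this price.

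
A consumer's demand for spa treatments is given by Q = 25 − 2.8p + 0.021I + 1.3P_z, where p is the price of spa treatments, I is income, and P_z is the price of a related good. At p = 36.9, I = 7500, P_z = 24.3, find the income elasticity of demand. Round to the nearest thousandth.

1.422

Substituting, Q = 25 − 2.8(36.9) + 0.021(7500) + 1.3(24.3) = 25 − 103.32 + 157.5 + 31.59 = 110.77.
∂Q/∂I = +0.021, so E_I = 0.021·(7500/110.77) ≈ 1.422.
E_I > 1: normal good (luxury).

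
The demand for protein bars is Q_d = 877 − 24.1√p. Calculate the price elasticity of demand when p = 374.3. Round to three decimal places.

At p = 374.3, Q_d = 410.7413.
dQ_d/dp = −24.1/(2√p) = −24.1/(2·19.3468).
Point elasticity E = (dQ_d/dp)·(p/Q_d) = -0.6228 × 374.3/410.7413 ≈ -0.568.
|E| < 1, so demand is inelastic at this price.

-0.568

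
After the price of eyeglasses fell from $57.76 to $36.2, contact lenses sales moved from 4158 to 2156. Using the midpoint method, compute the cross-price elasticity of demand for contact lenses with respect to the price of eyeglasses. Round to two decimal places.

1.38

%ΔQ_x = (2156 − 4158)/[(4158+2156)/2] = -2002/3157 ≈ -0.6341.
%ΔP_y = (36.2 − 57.76)/[(57.76+36.2)/2] ≈ -0.4589.
E_xy = -0.6341/-0.4589 ≈ 1.38.
E_xy > 0, so contact lenses and eyeglasses are substitutes.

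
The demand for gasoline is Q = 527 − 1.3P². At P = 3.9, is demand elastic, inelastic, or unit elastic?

inelastic

At P = 3.9, Q = 507.227.
dQ/dP = −2·1.3·P = −10.14.
Point elasticity E = (dQ/dP)·(P/Q) = -10.14 × 3.9/507.227 ≈ -0.078.
|E| ≈ 0.078 < 1, so demand is inelastic.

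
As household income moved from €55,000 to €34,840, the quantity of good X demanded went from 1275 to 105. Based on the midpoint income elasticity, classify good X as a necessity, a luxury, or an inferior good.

%ΔQ = (105 − 1275)/[(1275+105)/2] = -1170/690 ≈ -1.6957.
%ΔM = (34,840 − 55,000)/[(55,000+34,840)/2] = -20160/44920 ≈ -0.4488.
E_I = %ΔQ/%ΔM ≈ 3.778.
E_I > 1: normal good (luxury).

luxury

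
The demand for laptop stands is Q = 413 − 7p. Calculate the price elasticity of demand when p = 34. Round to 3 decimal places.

At p = 34, Q = 175.
dQ/dp = −7.
Point elasticity E = (dQ/dp)·(p/Q) = -7 × 34/175 ≈ -1.360.
|E| > 1, so demand is elastic at this price.

-1.360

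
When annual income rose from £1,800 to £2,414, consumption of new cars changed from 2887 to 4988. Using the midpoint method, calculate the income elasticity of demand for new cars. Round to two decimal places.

1.83

%ΔQ = (4988 − 2887)/[(2887+4988)/2] = 2101/3937.5 ≈ 0.5336.
%ΔI = (2,414 − 1,800)/[(1,800+2,414)/2] = 614/2107 ≈ 0.2914.
E_I = %ΔQ/%ΔI ≈ 1.83.
E_I > 1: normal good (luxury).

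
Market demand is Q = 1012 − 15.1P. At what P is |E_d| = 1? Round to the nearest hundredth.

For linear demand Q = a − bP, E = −bP/(a − bP). |E| = 1 ⇒ bP = a − bP ⇒ P = a/(2b).
P = 1012/(2·15.1) ≈ 33.51.

33.51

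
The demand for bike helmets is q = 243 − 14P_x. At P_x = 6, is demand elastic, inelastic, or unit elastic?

At P_x = 6, q = 159.
dq/dP_x = −14.
Point elasticity E = (dq/dP_x)·(P_x/q) = -14 × 6/159 ≈ -0.528.
|E| ≈ 0.528 < 1, so demand is inelastic.

inelastic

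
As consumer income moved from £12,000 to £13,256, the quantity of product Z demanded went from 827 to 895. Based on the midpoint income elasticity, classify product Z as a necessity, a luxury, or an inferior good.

necessity

%ΔQ = (895 − 827)/[(827+895)/2] = 68/861 ≈ 0.0790.
%ΔI = (13,256 − 12,000)/[(12,000+13,256)/2] = 1256/12628 ≈ 0.0995.
E_I = %ΔQ/%ΔI ≈ 0.794.
E_I ∈ (0,1): normal good (necessity).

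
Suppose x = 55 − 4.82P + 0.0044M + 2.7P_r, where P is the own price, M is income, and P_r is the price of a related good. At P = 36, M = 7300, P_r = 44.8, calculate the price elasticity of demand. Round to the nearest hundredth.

-5.02

x = 55 − 4.82(36) + 0.0044(7300) + 2.7(44.8) = 55 − 173.52 + 32.12 + 120.96 = 34.56.
∂x/∂P = −4.82, so E_p = (−4.82)·(36/34.56) ≈ -5.02.
|E_p| > 1: demand is elastic.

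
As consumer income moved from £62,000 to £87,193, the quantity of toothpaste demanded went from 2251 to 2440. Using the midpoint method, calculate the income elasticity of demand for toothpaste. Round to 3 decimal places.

%ΔQ = (2440 − 2251)/[(2251+2440)/2] = 189/2345.5 ≈ 0.0806.
%ΔY = (87,193 − 62,000)/[(62,000+87,193)/2] = 25193/74596.5 ≈ 0.3377.
E_I = %ΔQ/%ΔY ≈ 0.239.
E_I ∈ (0,1): normal good (necessity).

0.239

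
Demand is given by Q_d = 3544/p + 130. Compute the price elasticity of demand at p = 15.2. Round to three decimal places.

-0.642

At p = 15.2, Q_d = 363.1579.
dQ_d/dp = −3544/p² = −15.3393.
Point elasticity E = (dQ_d/dp)·(p/Q_d) = -15.3393 × 15.2/363.1579 ≈ -0.642.
|E| < 1, so demand is inelastic at this price.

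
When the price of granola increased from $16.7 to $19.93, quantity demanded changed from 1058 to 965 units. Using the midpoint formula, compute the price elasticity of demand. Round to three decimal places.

-0.521

%Δq = (965 − 1058)/[(1058 + 965)/2] = -93/1011.5 ≈ -0.0919.
%ΔP = (19.93 − 16.7)/[(16.7 + 19.93)/2] = 3.23/18.315 ≈ 0.1764.
Arc elasticity E = %Δq/%ΔP ≈ -0.0919/0.1764 ≈ -0.521.
|E| < 1: demand is inelastic over this range.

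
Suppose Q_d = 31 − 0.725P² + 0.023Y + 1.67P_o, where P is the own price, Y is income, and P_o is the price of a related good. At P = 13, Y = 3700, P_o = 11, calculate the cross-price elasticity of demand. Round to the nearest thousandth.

Evaluating quantity at (P, Y, P_o) gives Q_d = 31 − 0.725(13)² + 0.023(3700) + 1.67(11) = 31 − 122.525 + 85.1 + 18.37 = 11.945.
∂Q_d/∂P_o = +1.67, so E_xy = 1.67·(11/11.945) ≈ 1.538.
E_xy > 0: the goods are substitutes.

1.538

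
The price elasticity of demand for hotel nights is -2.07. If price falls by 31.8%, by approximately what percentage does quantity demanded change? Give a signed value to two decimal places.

65.83

%ΔQ ≈ E × %ΔP = (-2.07) × (-31.8%) ≈ 65.83%.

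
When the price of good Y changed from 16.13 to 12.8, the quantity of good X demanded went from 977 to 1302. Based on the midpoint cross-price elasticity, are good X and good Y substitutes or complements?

complements

%ΔQ_x = (1302 − 977)/[(977+1302)/2] = 325/1139.5 ≈ 0.2852.
%ΔP_y = (12.8 − 16.13)/[(16.13+12.8)/2] ≈ -0.2302.
E_xy = 0.2852/-0.2302 ≈ -1.239.
E_xy < 0, so the goods are complements.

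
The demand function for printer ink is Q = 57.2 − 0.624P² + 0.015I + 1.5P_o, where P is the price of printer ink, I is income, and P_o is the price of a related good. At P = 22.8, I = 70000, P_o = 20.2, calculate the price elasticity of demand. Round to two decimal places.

Evaluating quantity at (P, I, P_o) gives Q = 57.2 − 0.624(22.8)² + 0.015(70000) + 1.5(20.2) = 57.2 − 324.3802 + 1050 + 30.3 = 813.1198.
∂Q/∂P = −2·0.624·P = -28.4544, so E_p = -28.4544·(22.8/813.1198) ≈ -0.80.
|E_p| < 1: demand is inelastic.

-0.80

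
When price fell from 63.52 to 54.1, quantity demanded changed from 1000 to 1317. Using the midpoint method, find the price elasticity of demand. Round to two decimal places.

%ΔQ = (1317 − 1000)/[(1000 + 1317)/2] = 317/1158.5 ≈ 0.2736.
%ΔP = (54.1 − 63.52)/[(63.52 + 54.1)/2] = -9.42/58.81 ≈ -0.1602.
Arc elasticity E = %ΔQ/%ΔP ≈ 0.2736/-0.1602 ≈ -1.71.
|E| > 1: demand is elastic over this range.

-1.71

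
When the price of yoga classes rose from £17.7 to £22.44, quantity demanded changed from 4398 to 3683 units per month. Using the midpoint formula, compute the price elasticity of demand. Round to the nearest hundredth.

-0.75

%ΔQ = (3683 − 4398)/[(4398 + 3683)/2] = -715/4040.5 ≈ -0.1770.
%ΔP = (22.44 − 17.7)/[(17.7 + 22.44)/2] = 4.74/20.07 ≈ 0.2362.
Arc elasticity E = %ΔQ/%ΔP ≈ -0.1770/0.2362 ≈ -0.75.
|E| < 1: demand is inelastic over this range.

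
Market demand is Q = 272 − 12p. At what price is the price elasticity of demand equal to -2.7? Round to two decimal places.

Set −bp/(a − bp) = −2.7 ⇒ bp = 2.7(a − bp) ⇒ bp(1+2.7) = 2.7·a.
p = 2.7·272/(12·3.7) ≈ 16.54.

16.54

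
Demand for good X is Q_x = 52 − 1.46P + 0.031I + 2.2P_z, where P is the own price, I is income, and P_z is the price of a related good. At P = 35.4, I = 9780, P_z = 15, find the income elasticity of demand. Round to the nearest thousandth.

0.901

First evaluate Q_x: 52 − 1.46(35.4) + 0.031(9780) + 2.2(15) = 52 − 51.684 + 303.18 + 33 = 336.496.
∂Q_x/∂I = +0.031, so E_I = 0.031·(9780/336.496) ≈ 0.901.
E_I ∈ (0,1): normal good (necessity).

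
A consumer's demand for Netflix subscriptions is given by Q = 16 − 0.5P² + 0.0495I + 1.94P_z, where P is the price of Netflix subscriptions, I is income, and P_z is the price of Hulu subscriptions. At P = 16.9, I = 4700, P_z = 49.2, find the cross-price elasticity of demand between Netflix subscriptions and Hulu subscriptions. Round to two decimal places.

0.47

At the given point, Q = 16 − 0.5(16.9)² + 0.0495(4700) + 1.94(49.2) = 16 − 142.805 + 232.65 + 95.448 = 201.293.
∂Q/∂P_z = +1.94, so E_xy = 1.94·(49.2/201.293) ≈ 0.47.
E_xy > 0: the goods are substitutes.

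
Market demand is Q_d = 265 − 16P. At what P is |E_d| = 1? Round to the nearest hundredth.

8.28

For linear demand Q_d = a − bP, E = −bP/(a − bP). |E| = 1 ⇒ bP = a − bP ⇒ P = a/(2b).
P = 265/(2·16) ≈ 8.28.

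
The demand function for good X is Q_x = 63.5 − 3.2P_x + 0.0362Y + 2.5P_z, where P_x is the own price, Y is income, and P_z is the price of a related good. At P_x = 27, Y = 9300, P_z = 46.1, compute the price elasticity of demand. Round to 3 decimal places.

-0.201

Evaluating quantity at (P_x, Y, P_z) gives Q_x = 63.5 − 3.2(27) + 0.0362(9300) + 2.5(46.1) = 63.5 − 86.4 + 336.66 + 115.25 = 429.01.
∂Q_x/∂P_x = −3.2, so E_p = (−3.2)·(27/429.01) ≈ -0.201.
|E_p| < 1: demand is inelastic.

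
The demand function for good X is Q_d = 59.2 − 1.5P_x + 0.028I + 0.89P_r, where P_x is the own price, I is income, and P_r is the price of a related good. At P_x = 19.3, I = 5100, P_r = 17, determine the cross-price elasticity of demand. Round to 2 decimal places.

0.08

Q_d = 59.2 − 1.5(19.3) + 0.028(5100) + 0.89(17) = 59.2 − 28.95 + 142.8 + 15.13 = 188.18.
∂Q_d/∂P_r = +0.89, so E_xy = 0.89·(17/188.18) ≈ 0.08.
E_xy > 0: the goods are substitutes.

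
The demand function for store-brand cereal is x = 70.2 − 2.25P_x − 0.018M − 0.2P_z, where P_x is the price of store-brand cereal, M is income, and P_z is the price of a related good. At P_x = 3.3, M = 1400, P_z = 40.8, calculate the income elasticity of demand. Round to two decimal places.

-0.86

x = 70.2 − 2.25(3.3) − 0.018(1400) − 0.2(40.8) = 70.2 − 7.425 − 25.2 − 8.16 = 29.415.
∂x/∂M = −0.018, so E_I = -0.018·(1400/29.415) ≈ -0.86.
E_I < 0: inferior good.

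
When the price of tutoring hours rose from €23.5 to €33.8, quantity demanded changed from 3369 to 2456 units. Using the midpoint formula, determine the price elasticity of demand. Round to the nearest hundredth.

-0.87

%Δq = (2456 − 3369)/[(3369 + 2456)/2] = -913/2912.5 ≈ -0.3135.
%ΔP = (33.8 − 23.5)/[(23.5 + 33.8)/2] = 10.3/28.65 ≈ 0.3595.
Arc elasticity E = %Δq/%ΔP ≈ -0.3135/0.3595 ≈ -0.87.
|E| < 1: demand is inelastic over this range.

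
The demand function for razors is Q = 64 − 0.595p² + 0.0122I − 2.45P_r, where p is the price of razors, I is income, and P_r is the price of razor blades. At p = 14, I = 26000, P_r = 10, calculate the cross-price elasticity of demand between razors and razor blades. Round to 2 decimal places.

First evaluate Q: 64 − 0.595(14)² + 0.0122(26000) − 2.45(10) = 64 − 116.62 + 317.2 − 24.5 = 240.08.
∂Q/∂P_r = −2.45, so E_xy = -2.45·(10/240.08) ≈ -0.10.
E_xy < 0: the goods are complements.

-0.10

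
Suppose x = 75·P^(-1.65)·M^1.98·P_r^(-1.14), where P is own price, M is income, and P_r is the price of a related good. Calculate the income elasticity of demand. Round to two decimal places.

For a Cobb–Douglas (constant-elasticity) form x = A·M^α·…, the elasticity with respect to M equals the exponent α at every point.
Here the exponent on M is 1.98, so the income elasticity of demand is 1.98.

1.98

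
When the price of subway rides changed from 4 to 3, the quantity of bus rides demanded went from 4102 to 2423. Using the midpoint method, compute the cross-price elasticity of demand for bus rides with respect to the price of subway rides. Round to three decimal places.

%ΔQ_x = (2423 − 4102)/[(4102+2423)/2] = -1679/3262.5 ≈ -0.5146.
%ΔP_y = (3 − 4)/[(4+3)/2] ≈ -0.2857.
E_xy = -0.5146/-0.2857 ≈ 1.801.
E_xy > 0, so bus rides and subway rides are substitutes.

1.801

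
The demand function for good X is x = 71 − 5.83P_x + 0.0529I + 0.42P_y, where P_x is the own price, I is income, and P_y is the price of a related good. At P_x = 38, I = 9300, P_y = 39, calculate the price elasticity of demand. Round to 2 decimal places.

-0.62

Substituting, x = 71 − 5.83(38) + 0.0529(9300) + 0.42(39) = 71 − 221.54 + 491.97 + 16.38 = 357.81.
∂x/∂P_x = −5.83, so E_p = (−5.83)·(38/357.81) ≈ -0.62.
|E_p| < 1: demand is inelastic.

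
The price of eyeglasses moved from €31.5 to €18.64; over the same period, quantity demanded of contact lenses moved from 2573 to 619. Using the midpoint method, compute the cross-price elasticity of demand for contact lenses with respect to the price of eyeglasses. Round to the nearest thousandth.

%ΔQ_x = (619 − 2573)/[(2573+619)/2] = -1954/1596 ≈ -1.2243.
%ΔP_y = (18.64 − 31.5)/[(31.5+18.64)/2] ≈ -0.5130.
E_xy = -1.2243/-0.5130 ≈ 2.387.
E_xy > 0, so contact lenses and eyeglasses are substitutes.

2.387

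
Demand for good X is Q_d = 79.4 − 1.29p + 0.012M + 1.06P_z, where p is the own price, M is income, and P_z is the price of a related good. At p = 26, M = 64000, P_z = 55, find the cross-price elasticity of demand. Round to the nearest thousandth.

Q_d = 79.4 − 1.29(26) + 0.012(64000) + 1.06(55) = 79.4 − 33.54 + 768 + 58.3 = 872.16.
∂Q_d/∂P_z = +1.06, so E_xy = 1.06·(55/872.16) ≈ 0.067.
E_xy > 0: the goods are substitutes.

0.067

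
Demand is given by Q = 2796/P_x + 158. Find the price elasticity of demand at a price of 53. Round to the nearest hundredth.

-0.25

At P_x = 53, Q = 210.7547.
dQ/dP_x = −2796/P_x² = −0.9954.
Point elasticity E = (dQ/dP_x)·(P_x/Q) = -0.9954 × 53/210.7547 ≈ -0.25.
|E| < 1, so demand is inelastic at this price.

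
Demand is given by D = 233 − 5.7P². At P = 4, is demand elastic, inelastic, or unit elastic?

At P = 4, D = 141.8.
dD/dP = −2·5.7·P = −45.6.
Point elasticity E = (dD/dP)·(P/D) = -45.6 × 4/141.8 ≈ -1.286.
|E| ≈ 1.286 > 1, so demand is elastic.

elastic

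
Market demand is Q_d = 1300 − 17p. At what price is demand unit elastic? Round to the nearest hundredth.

38.24

For linear demand Q_d = a − bp, E = −bp/(a − bp). |E| = 1 ⇒ bp = a − bp ⇒ p = a/(2b).
p = 1300/(2·17) ≈ 38.24.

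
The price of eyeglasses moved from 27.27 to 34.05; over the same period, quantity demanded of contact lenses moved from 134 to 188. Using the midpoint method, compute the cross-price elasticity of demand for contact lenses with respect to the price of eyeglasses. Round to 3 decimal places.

%ΔQ_x = (188 − 134)/[(134+188)/2] = 54/161 ≈ 0.3354.
%ΔP_y = (34.05 − 27.27)/[(27.27+34.05)/2] ≈ 0.2211.
E_xy = 0.3354/0.2211 ≈ 1.517.
E_xy > 0, so contact lenses and eyeglasses are substitutes.

1.517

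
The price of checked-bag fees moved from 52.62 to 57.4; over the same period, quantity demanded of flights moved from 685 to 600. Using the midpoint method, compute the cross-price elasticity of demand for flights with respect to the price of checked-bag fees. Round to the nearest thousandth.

-1.523

%ΔQ_x = (600 − 685)/[(685+600)/2] = -85/642.5 ≈ -0.1323.
%ΔP_y = (57.4 − 52.62)/[(52.62+57.4)/2] ≈ 0.0869.
E_xy = -0.1323/0.0869 ≈ -1.523.
E_xy < 0, so flights and checked-bag fees are complements.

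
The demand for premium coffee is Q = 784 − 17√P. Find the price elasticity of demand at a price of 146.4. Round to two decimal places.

At P = 146.4, Q = 578.307.
dQ/dP = −17/(2√P) = −17/(2·12.0996).
Point elasticity E = (dQ/dP)·(P/Q) = -0.7025 × 146.4/578.307 ≈ -0.18.
|E| < 1, so demand is inelastic at this price.

-0.18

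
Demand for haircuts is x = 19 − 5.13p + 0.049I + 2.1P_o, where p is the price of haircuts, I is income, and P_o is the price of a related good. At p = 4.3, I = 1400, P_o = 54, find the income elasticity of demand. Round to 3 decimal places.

0.383

At the given point, x = 19 − 5.13(4.3) + 0.049(1400) + 2.1(54) = 19 − 22.059 + 68.6 + 113.4 = 178.941.
∂x/∂I = +0.049, so E_I = 0.049·(1400/178.941) ≈ 0.383.
E_I ∈ (0,1): normal good (necessity).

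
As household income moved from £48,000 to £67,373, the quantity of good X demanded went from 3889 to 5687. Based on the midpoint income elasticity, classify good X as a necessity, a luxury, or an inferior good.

%ΔQ = (5687 − 3889)/[(3889+5687)/2] = 1798/4788 ≈ 0.3755.
%ΔI = (67,373 − 48,000)/[(48,000+67,373)/2] = 19373/57686.5 ≈ 0.3358.
E_I = %ΔQ/%ΔI ≈ 1.118.
E_I > 1: normal good (luxury).

luxury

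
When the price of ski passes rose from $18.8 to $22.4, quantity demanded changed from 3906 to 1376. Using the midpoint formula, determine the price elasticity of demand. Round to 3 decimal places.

-5.482

%ΔQ = (1376 − 3906)/[(3906 + 1376)/2] = -2530/2641 ≈ -0.9580.
%ΔP = (22.4 − 18.8)/[(18.8 + 22.4)/2] = 3.6/20.6 ≈ 0.1748.
Arc elasticity E = %ΔQ/%ΔP ≈ -0.9580/0.1748 ≈ -5.482.
|E| > 1: demand is elastic over this range.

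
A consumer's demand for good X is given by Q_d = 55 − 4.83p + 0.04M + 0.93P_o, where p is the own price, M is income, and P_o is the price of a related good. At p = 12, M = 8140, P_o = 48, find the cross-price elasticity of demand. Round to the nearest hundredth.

Evaluating quantity at (p, M, P_o) gives Q_d = 55 − 4.83(12) + 0.04(8140) + 0.93(48) = 55 − 57.96 + 325.6 + 44.64 = 367.28.
∂Q_d/∂P_o = +0.93, so E_xy = 0.93·(48/367.28) ≈ 0.12.
E_xy > 0: the goods are substitutes.

0.12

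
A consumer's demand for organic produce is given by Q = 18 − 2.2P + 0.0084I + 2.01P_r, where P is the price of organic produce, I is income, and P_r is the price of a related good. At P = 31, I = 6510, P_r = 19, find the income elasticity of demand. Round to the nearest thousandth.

1.281

First evaluate Q: 18 − 2.2(31) + 0.0084(6510) + 2.01(19) = 18 − 68.2 + 54.684 + 38.19 = 42.674.
∂Q/∂I = +0.0084, so E_I = 0.0084·(6510/42.674) ≈ 1.281.
E_I > 1: normal good (luxury).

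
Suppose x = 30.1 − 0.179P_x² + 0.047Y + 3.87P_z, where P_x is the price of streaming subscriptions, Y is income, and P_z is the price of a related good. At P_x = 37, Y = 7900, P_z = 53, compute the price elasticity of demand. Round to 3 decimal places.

-1.356

Evaluating quantity at (P_x, Y, P_z) gives x = 30.1 − 0.179(37)² + 0.047(7900) + 3.87(53) = 30.1 − 245.051 + 371.3 + 205.11 = 361.459.
∂x/∂P_x = −2·0.179·P_x = -13.246, so E_p = -13.246·(37/361.459) ≈ -1.356.
|E_p| > 1: demand is elastic.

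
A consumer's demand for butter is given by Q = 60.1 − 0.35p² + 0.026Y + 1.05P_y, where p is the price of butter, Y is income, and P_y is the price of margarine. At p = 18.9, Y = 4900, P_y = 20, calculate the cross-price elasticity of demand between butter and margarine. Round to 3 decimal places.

0.252

Q = 60.1 − 0.35(18.9)² + 0.026(4900) + 1.05(20) = 60.1 − 125.0235 + 127.4 + 21 = 83.4765.
∂Q/∂P_y = +1.05, so E_xy = 1.05·(20/83.4765) ≈ 0.252.
E_xy > 0: the goods are substitutes.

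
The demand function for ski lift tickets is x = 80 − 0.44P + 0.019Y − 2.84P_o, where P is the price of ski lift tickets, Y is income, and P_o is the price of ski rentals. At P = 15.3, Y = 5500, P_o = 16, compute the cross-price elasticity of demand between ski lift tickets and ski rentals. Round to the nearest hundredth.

-0.34

x = 80 − 0.44(15.3) + 0.019(5500) − 2.84(16) = 80 − 6.732 + 104.5 − 45.44 = 132.328.
∂x/∂P_o = −2.84, so E_xy = -2.84·(16/132.328) ≈ -0.34.
E_xy < 0: the goods are complements.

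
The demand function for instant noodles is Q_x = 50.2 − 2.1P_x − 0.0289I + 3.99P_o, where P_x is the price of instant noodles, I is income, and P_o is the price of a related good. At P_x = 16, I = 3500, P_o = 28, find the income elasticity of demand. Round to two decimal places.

Evaluating quantity at (P_x, I, P_o) gives Q_x = 50.2 − 2.1(16) − 0.0289(3500) + 3.99(28) = 50.2 − 33.6 − 101.15 + 111.72 = 27.17.
∂Q_x/∂I = −0.0289, so E_I = -0.0289·(3500/27.17) ≈ -3.72.
E_I < 0: inferior good.

-3.72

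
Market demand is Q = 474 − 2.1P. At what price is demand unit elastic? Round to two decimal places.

For linear demand Q = a − bP, E = −bP/(a − bP). |E| = 1 ⇒ bP = a − bP ⇒ P = a/(2b).
P = 474/(2·2.1) ≈ 112.86.

112.86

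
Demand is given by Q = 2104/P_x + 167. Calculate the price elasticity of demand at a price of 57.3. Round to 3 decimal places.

-0.180

At P_x = 57.3, Q = 203.719.
dQ/dP_x = −2104/P_x² = −0.6408.
Point elasticity E = (dQ/dP_x)·(P_x/Q) = -0.6408 × 57.3/203.719 ≈ -0.180.
|E| < 1, so demand is inelastic at this price.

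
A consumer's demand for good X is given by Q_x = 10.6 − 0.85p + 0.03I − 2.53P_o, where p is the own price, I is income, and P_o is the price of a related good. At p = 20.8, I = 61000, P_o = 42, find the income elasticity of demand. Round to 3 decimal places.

1.066

First evaluate Q_x: 10.6 − 0.85(20.8) + 0.03(61000) − 2.53(42) = 10.6 − 17.68 + 1830 − 106.26 = 1716.66.
∂Q_x/∂I = +0.03, so E_I = 0.03·(61000/1716.66) ≈ 1.066.
E_I > 1: normal good (luxury).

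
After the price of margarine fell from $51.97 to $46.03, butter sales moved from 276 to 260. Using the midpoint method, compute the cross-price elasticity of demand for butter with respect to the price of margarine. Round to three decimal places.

0.492

%ΔQ_x = (260 − 276)/[(276+260)/2] = -16/268 ≈ -0.0597.
%ΔP_y = (46.03 − 51.97)/[(51.97+46.03)/2] ≈ -0.1212.
E_xy = -0.0597/-0.1212 ≈ 0.492.
E_xy > 0, so butter and margarine are substitutes.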